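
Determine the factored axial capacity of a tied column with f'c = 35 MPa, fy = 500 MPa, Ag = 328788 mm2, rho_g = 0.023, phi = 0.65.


Ast = rho * Ag = 0.023 * 328788 = 7562.124 mm2
phi*Pn = 0.65 * 0.80 * (0.85 * 35 * (328788 - 7562.124) + 500 * 7562.124) / 1000
= 6935.52 kN

6935.52


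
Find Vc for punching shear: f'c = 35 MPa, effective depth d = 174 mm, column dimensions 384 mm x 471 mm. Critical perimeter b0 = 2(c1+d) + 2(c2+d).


b0 = 2*(384 + 174) + 2*(471 + 174) = 2406 mm
Vc = 0.33 * sqrt(35) * 2406 * 174 / 1000
= 817.32 kN

817.32


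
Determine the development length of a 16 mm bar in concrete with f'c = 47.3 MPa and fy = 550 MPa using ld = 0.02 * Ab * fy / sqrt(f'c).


Ab = pi * 16^2 / 4 = 201.062 mm2
ld = 0.02 * 201.062 * 550 / sqrt(47.3)
= 321.6 mm

321.6


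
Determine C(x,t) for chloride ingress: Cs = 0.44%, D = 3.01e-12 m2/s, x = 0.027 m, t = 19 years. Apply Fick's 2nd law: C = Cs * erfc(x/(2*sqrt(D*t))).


t_seconds = 19 * 365.25 * 24 * 3600 = 599594400.0 s
arg = 0.027 / (2 * sqrt(3.01e-12 * 599594400.0))
= 0.3178
erfc(0.3178) = 0.6531
C = 0.44 * 0.6531 = 0.2874%

0.2874


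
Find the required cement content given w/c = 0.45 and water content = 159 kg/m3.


Cement = water / (w/c)
= 159 / 0.45
= 353.3 kg/m3

353.3


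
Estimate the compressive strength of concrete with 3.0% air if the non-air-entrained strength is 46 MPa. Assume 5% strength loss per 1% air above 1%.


Strength loss = (3.0 - 1) * 5 = 10.0%
f'c = 46 * (1 - 10.0/100)
= 41.4 MPa

41.4


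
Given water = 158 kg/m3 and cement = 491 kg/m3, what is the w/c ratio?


w/c = water / cement
w/c = 158 / 491 = 0.322

0.322


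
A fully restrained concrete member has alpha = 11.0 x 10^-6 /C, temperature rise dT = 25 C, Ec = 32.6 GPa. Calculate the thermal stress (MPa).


sigma = alpha * dT * Ec
= 11.0e-6 * 25 * 32.6 * 1000
= 8.965 MPa

8.965


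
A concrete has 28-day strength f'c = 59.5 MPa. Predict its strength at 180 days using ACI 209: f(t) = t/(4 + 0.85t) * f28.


f(180) = 180 / (4 + 0.85 * 180) * 59.5
= 180 / 157.0 * 59.5
= 68.22 MPa

68.22


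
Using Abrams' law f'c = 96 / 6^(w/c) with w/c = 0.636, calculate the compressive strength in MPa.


f'c = 96 / 6^0.636
= 96 / 3.125
= 30.72 MPa

30.72


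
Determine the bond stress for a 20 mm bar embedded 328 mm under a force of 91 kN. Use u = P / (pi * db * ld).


u = P / (pi * db * ld)
= 91 * 1000 / (pi * 20 * 328)
= 4.416 MPa

4.416


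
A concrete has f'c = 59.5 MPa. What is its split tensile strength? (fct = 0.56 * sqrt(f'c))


fct = 0.56 * sqrt(59.5)
= 0.56 * 7.714
= 4.32 MPa

4.32


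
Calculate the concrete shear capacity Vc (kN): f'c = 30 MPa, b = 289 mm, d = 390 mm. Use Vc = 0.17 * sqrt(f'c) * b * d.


Vc = 0.17 * sqrt(30) * 289 * 390 / 1000
= 104.95 kN

104.95


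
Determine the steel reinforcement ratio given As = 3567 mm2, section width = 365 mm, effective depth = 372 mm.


rho = As / (b * d)
= 3567 / (365 * 372)
= 0.0263

0.0263


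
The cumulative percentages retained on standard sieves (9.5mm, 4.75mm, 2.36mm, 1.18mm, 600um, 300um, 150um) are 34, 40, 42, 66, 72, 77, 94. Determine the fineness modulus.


FM = sum(cumulative % retained) / 100
= 425 / 100
= 4.25

4.25


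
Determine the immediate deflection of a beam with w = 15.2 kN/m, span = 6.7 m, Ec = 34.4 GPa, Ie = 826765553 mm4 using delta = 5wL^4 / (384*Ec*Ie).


Convert: L = 6.7 m = 6700 mm, Ec = 34.4 GPa = 34400 MPa
delta = 5 * 15.2 * 6700^4 / (384 * 34400 * 826765553)
= 14.02 mm

14.02


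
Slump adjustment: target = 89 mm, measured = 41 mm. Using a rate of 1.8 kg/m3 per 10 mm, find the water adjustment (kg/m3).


Difference = 89 - 41 = 48 mm
Water adjustment = 48 * 1.8 / 10 = 8.6 kg/m3

8.6


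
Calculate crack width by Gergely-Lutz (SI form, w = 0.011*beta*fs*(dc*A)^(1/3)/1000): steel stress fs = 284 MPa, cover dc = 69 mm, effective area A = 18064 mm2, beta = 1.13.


w = 0.011 * beta * fs * (dc * A)^(1/3) / 1000
= 0.011 * 1.13 * 284 * (69 * 18064)^(1/3) / 1000
= 0.38 mm

0.38


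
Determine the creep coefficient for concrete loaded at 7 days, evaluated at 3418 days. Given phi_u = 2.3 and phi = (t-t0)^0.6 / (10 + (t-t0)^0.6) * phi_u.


dt = 3418 - 7 = 3411
phi = 3411^0.6 / (10 + 3411^0.6) * 2.3
= 2.138

2.138


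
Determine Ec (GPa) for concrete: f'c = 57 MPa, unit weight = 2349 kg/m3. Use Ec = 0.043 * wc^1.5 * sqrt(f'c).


Ec = 0.043 * 2349^1.5 * sqrt(57) / 1000
= 36.96 GPa

36.96


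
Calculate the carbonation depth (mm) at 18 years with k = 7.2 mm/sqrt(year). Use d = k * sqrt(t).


depth = k * sqrt(t)
= 7.2 * sqrt(18)
= 30.55 mm

30.55


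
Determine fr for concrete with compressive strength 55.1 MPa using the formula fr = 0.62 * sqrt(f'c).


fr = 0.62 * sqrt(55.1)
= 4.602 MPa

4.602


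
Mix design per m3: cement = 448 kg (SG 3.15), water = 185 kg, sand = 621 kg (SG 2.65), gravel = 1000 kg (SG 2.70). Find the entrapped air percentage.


Vol cement = 448 / (3.15 * 1000) = 0.142222 m3
Vol water = 185 / 1000 = 0.185 m3
Vol sand = 621 / (2.65 * 1000) = 0.23434 m3
Vol gravel = 1000 / (2.70 * 1000) = 0.37037 m3
Total solid + water volume = 0.931932 m3
Air = (1 - 0.931932) * 100 = 6.81%

6.81


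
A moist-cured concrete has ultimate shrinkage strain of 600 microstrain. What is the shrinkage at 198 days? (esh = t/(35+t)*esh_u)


esh(198) = 198 / (35 + 198) * 600
= 198 / 233 * 600
= 509.9 microstrain

509.9


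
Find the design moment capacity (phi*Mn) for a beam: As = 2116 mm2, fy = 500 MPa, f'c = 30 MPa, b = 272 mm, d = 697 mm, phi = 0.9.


a = As * fy / (0.85 * f'c * b)
= 2116 * 500 / (0.85 * 30 * 272)
= 152.5375 mm
Mn = As * fy * (d - a/2) / 10^6
= 656.7337 kN-m
phi*Mn = 0.9 * 656.7337 = 591.06 kN-m

591.06


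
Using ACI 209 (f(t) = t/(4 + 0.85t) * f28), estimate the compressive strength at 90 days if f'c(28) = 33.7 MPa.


f(90) = 90 / (4 + 0.85 * 90) * 33.7
= 90 / 80.5 * 33.7
= 37.68 MPa

37.68


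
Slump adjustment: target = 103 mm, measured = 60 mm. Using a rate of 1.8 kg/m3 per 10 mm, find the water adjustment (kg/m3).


Difference = 103 - 60 = 43 mm
Water adjustment = 43 * 1.8 / 10 = 7.7 kg/m3

7.7


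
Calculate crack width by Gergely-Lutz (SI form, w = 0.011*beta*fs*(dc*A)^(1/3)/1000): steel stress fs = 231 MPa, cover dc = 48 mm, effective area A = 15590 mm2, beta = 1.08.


w = 0.011 * beta * fs * (dc * A)^(1/3) / 1000
= 0.011 * 1.08 * 231 * (48 * 15590)^(1/3) / 1000
= 0.249 mm

0.249


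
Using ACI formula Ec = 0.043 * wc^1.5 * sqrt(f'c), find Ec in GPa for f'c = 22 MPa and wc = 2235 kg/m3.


Ec = 0.043 * 2235^1.5 * sqrt(22) / 1000
= 21.31 GPa

21.31


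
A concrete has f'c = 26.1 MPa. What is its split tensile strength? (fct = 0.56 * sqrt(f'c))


fct = 0.56 * sqrt(26.1)
= 0.56 * 5.109
= 2.861 MPa

2.861


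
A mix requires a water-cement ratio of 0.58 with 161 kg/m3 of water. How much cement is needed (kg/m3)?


Cement = water / (w/c)
= 161 / 0.58
= 277.6 kg/m3

277.6


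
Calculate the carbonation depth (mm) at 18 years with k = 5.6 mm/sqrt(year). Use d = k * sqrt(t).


depth = k * sqrt(t)
= 5.6 * sqrt(18)
= 23.76 mm

23.76


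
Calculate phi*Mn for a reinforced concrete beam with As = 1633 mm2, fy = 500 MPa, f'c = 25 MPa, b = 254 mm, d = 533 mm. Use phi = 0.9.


a = As * fy / (0.85 * f'c * b)
= 1633 * 500 / (0.85 * 25 * 254)
= 151.2737 mm
Mn = As * fy * (d - a/2) / 10^6
= 373.437 kN-m
phi*Mn = 0.9 * 373.437 = 336.09 kN-m

336.09


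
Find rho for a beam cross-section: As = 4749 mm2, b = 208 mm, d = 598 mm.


rho = As / (b * d)
= 4749 / (208 * 598)
= 0.0382

0.0382


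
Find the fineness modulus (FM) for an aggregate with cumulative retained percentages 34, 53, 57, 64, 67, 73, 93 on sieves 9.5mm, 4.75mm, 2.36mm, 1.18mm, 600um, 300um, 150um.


FM = sum(cumulative % retained) / 100
= 441 / 100
= 4.41

4.41


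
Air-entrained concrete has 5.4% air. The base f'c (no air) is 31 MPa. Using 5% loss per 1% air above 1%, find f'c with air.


Strength loss = (5.4 - 1) * 5 = 22.0%
f'c = 31 * (1 - 22.0/100)
= 24.18 MPa

24.18


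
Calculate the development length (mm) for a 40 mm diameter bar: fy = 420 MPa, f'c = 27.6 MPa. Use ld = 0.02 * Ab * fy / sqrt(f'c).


Ab = pi * 40^2 / 4 = 1256.637 mm2
ld = 0.02 * 1256.637 * 420 / sqrt(27.6)
= 2009.3 mm

2009.3


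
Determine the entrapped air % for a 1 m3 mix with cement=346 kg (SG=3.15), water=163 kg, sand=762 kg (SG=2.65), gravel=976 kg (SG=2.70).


Vol cement = 346 / (3.15 * 1000) = 0.109841 m3
Vol water = 163 / 1000 = 0.163 m3
Vol sand = 762 / (2.65 * 1000) = 0.287547 m3
Vol gravel = 976 / (2.70 * 1000) = 0.361481 m3
Total solid + water volume = 0.92187 m3
Air = (1 - 0.92187) * 100 = 7.81%

7.81


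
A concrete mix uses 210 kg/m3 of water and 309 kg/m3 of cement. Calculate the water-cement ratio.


w/c = water / cement
w/c = 210 / 309 = 0.68

0.68


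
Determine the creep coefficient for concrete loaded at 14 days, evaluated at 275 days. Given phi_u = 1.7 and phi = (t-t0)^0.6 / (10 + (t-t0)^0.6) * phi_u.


dt = 275 - 14 = 261
phi = 261^0.6 / (10 + 261^0.6) * 1.7
= 1.255

1.255


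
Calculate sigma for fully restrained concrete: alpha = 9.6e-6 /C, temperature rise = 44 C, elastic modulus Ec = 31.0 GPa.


sigma = alpha * dT * Ec
= 9.6e-6 * 44 * 31.0 * 1000
= 13.094 MPa

13.094


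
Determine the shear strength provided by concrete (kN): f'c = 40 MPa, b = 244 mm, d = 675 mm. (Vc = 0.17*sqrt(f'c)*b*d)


Vc = 0.17 * sqrt(40) * 244 * 675 / 1000
= 177.08 kN

177.08


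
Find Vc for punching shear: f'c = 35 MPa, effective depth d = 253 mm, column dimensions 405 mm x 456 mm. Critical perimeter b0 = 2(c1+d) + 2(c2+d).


b0 = 2*(405 + 253) + 2*(456 + 253) = 2734 mm
Vc = 0.33 * sqrt(35) * 2734 * 253 / 1000
= 1350.41 kN

1350.41


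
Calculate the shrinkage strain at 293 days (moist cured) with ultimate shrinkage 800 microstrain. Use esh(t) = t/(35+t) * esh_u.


esh(293) = 293 / (35 + 293) * 800
= 293 / 328 * 800
= 714.6 microstrain

714.6


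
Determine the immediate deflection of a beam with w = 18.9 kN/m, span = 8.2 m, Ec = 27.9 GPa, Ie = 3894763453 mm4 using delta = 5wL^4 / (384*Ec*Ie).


Convert: L = 8.2 m = 8200 mm, Ec = 27.9 GPa = 27900 MPa
delta = 5 * 18.9 * 8200^4 / (384 * 27900 * 3894763453)
= 10.24 mm

10.24


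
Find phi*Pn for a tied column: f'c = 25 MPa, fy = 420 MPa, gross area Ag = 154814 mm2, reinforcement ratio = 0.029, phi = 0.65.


Ast = rho * Ag = 0.029 * 154814 = 4489.606 mm2
phi*Pn = 0.65 * 0.80 * (0.85 * 25 * (154814 - 4489.606) + 420 * 4489.606) / 1000
= 2641.61 kN

2641.61


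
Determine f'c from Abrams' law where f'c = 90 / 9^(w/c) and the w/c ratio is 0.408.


f'c = 90 / 9^0.408
= 90 / 2.451
= 36.72 MPa

36.72


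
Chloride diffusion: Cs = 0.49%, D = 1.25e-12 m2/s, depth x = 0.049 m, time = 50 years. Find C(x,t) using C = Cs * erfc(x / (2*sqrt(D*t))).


t_seconds = 50 * 365.25 * 24 * 3600 = 1577880000.0 s
arg = 0.049 / (2 * sqrt(1.25e-12 * 1577880000.0))
= 0.5517
erfc(0.5517) = 0.4353
C = 0.49 * 0.4353 = 0.2133%

0.2133


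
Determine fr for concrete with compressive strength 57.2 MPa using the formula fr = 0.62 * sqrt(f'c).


fr = 0.62 * sqrt(57.2)
= 4.689 MPa

4.689


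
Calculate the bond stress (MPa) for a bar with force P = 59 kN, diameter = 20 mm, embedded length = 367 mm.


u = P / (pi * db * ld)
= 59 * 1000 / (pi * 20 * 367)
= 2.559 MPa

2.559


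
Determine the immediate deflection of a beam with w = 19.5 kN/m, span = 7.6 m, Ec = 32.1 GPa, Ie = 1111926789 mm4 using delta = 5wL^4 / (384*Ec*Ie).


Convert: L = 7.6 m = 7600 mm, Ec = 32.1 GPa = 32100 MPa
delta = 5 * 19.5 * 7600^4 / (384 * 32100 * 1111926789)
= 23.73 mm

23.73


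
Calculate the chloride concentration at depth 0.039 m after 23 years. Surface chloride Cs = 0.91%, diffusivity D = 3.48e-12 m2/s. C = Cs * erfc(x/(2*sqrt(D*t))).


t_seconds = 23 * 365.25 * 24 * 3600 = 725824800.0 s
arg = 0.039 / (2 * sqrt(3.48e-12 * 725824800.0))
= 0.388
erfc(0.388) = 0.5832
C = 0.91 * 0.5832 = 0.5307%

0.5307


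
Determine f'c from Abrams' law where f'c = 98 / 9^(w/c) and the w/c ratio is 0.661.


f'c = 98 / 9^0.661
= 98 / 4.273
= 22.93 MPa

22.93


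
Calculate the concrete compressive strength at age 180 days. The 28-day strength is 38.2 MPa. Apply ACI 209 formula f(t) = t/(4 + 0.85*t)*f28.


f(180) = 180 / (4 + 0.85 * 180) * 38.2
= 180 / 157.0 * 38.2
= 43.8 MPa

43.8


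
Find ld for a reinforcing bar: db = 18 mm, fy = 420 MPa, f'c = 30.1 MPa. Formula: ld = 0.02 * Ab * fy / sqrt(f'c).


Ab = pi * 18^2 / 4 = 254.469 mm2
ld = 0.02 * 254.469 * 420 / sqrt(30.1)
= 389.6 mm

389.6


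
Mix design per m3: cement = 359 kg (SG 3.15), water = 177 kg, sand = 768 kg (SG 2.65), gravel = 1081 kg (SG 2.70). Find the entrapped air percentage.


Vol cement = 359 / (3.15 * 1000) = 0.113968 m3
Vol water = 177 / 1000 = 0.177 m3
Vol sand = 768 / (2.65 * 1000) = 0.289811 m3
Vol gravel = 1081 / (2.70 * 1000) = 0.40037 m3
Total solid + water volume = 0.98115 m3
Air = (1 - 0.98115) * 100 = 1.89%

1.89


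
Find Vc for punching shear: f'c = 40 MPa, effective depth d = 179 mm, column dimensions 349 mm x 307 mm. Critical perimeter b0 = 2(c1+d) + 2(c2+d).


b0 = 2*(349 + 179) + 2*(307 + 179) = 2028 mm
Vc = 0.33 * sqrt(40) * 2028 * 179 / 1000
= 757.64 kN

757.64


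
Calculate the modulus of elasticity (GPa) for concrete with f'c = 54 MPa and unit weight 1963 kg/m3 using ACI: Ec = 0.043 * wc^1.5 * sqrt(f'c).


Ec = 0.043 * 1963^1.5 * sqrt(54) / 1000
= 27.48 GPa

27.48


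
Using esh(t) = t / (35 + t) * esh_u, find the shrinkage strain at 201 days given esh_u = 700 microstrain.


esh(201) = 201 / (35 + 201) * 700
= 201 / 236 * 700
= 596.2 microstrain

596.2


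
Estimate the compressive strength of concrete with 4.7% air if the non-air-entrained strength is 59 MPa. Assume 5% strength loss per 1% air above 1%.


Strength loss = (4.7 - 1) * 5 = 18.5%
f'c = 59 * (1 - 18.5/100)
= 48.08 MPa

48.08


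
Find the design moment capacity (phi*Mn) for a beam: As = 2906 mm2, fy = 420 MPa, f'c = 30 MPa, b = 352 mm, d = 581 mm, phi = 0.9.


a = As * fy / (0.85 * f'c * b)
= 2906 * 420 / (0.85 * 30 * 352)
= 135.9759 mm
Mn = As * fy * (d - a/2) / 10^6
= 626.1414 kN-m
phi*Mn = 0.9 * 626.1414 = 563.53 kN-m

563.53


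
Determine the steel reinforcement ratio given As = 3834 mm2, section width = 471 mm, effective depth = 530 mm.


rho = As / (b * d)
= 3834 / (471 * 530)
= 0.0154

0.0154


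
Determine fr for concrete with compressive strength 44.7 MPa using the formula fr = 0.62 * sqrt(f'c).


fr = 0.62 * sqrt(44.7)
= 4.145 MPa

4.145


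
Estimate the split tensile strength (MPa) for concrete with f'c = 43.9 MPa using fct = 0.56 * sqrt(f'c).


fct = 0.56 * sqrt(43.9)
= 0.56 * 6.626
= 3.71 MPa

3.71


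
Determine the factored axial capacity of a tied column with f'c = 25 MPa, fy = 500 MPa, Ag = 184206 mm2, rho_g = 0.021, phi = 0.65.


Ast = rho * Ag = 0.021 * 184206 = 3868.326 mm2
phi*Pn = 0.65 * 0.80 * (0.85 * 25 * (184206 - 3868.326) + 500 * 3868.326) / 1000
= 2998.5 kN

2998.5


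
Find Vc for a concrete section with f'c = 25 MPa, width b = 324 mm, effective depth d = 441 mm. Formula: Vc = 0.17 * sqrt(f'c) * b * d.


Vc = 0.17 * sqrt(25) * 324 * 441 / 1000
= 121.45 kN

121.45


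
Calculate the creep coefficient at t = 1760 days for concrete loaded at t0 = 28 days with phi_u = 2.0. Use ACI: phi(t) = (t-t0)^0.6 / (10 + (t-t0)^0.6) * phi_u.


dt = 1760 - 28 = 1732
phi = 1732^0.6 / (10 + 1732^0.6) * 2.0
= 1.795

1.795


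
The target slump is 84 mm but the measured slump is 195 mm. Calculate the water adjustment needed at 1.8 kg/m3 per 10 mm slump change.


Difference = 84 - 195 = -111 mm
Water adjustment = -111 * 1.8 / 10 = -20.0 kg/m3

-20.0


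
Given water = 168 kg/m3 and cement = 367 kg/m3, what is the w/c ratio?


w/c = water / cement
w/c = 168 / 367 = 0.458

0.458


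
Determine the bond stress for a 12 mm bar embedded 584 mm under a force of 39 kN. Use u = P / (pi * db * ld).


u = P / (pi * db * ld)
= 39 * 1000 / (pi * 12 * 584)
= 1.771 MPa

1.771


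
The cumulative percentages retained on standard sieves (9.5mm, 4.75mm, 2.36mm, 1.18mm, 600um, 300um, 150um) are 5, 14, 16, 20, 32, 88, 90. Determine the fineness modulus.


FM = sum(cumulative % retained) / 100
= 265 / 100
= 2.65

2.65


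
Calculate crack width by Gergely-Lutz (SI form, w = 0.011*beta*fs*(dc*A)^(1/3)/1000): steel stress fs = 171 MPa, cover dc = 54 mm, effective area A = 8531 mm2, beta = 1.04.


w = 0.011 * beta * fs * (dc * A)^(1/3) / 1000
= 0.011 * 1.04 * 171 * (54 * 8531)^(1/3) / 1000
= 0.151 mm

0.151


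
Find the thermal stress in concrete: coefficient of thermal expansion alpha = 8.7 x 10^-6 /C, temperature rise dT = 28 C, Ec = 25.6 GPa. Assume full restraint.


sigma = alpha * dT * Ec
= 8.7e-6 * 28 * 25.6 * 1000
= 6.236 MPa

6.236


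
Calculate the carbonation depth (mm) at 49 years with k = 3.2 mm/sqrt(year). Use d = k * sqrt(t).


depth = k * sqrt(t)
= 3.2 * sqrt(49)
= 22.4 mm

22.4


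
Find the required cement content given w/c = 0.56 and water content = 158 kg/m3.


Cement = water / (w/c)
= 158 / 0.56
= 282.1 kg/m3

282.1


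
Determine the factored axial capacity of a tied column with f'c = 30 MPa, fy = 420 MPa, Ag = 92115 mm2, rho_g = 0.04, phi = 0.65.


Ast = rho * Ag = 0.04 * 92115 = 3684.6 mm2
phi*Pn = 0.65 * 0.80 * (0.85 * 30 * (92115 - 3684.6) + 420 * 3684.6) / 1000
= 1977.3 kN

1977.3


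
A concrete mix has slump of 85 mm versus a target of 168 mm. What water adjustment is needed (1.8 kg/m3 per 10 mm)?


Difference = 168 - 85 = 83 mm
Water adjustment = 83 * 1.8 / 10 = 14.9 kg/m3

14.9


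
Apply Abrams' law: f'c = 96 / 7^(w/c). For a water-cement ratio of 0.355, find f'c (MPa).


f'c = 96 / 7^0.355
= 96 / 1.995
= 48.11 MPa

48.11


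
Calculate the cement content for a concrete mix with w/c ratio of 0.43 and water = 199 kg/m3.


Cement = water / (w/c)
= 199 / 0.43
= 462.8 kg/m3

462.8


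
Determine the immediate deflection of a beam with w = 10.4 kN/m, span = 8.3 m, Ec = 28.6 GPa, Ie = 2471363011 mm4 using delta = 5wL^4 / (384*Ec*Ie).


Convert: L = 8.3 m = 8300 mm, Ec = 28.6 GPa = 28600 MPa
delta = 5 * 10.4 * 8300^4 / (384 * 28600 * 2471363011)
= 9.09 mm

9.09


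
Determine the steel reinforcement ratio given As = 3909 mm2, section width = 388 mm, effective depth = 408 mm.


rho = As / (b * d)
= 3909 / (388 * 408)
= 0.0247

0.0247


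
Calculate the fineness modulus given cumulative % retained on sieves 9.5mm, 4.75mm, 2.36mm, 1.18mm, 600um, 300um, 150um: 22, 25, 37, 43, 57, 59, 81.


FM = sum(cumulative % retained) / 100
= 324 / 100
= 3.24

3.24


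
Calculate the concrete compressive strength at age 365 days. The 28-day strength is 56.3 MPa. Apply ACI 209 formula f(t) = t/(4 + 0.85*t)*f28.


f(365) = 365 / (4 + 0.85 * 365) * 56.3
= 365 / 314.25 * 56.3
= 65.39 MPa

65.39


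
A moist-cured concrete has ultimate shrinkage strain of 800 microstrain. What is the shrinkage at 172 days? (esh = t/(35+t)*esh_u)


esh(172) = 172 / (35 + 172) * 800
= 172 / 207 * 800
= 664.7 microstrain

664.7


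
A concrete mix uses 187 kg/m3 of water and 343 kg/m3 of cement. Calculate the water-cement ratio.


w/c = water / cement
w/c = 187 / 343 = 0.545

0.545


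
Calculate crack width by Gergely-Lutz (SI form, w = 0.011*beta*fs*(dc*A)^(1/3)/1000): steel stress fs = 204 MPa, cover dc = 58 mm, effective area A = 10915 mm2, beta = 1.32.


w = 0.011 * beta * fs * (dc * A)^(1/3) / 1000
= 0.011 * 1.32 * 204 * (58 * 10915)^(1/3) / 1000
= 0.254 mm

0.254


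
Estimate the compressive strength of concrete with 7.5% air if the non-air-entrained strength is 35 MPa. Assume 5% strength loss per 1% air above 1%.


Strength loss = (7.5 - 1) * 5 = 32.5%
f'c = 35 * (1 - 32.5/100)
= 23.62 MPa

23.62


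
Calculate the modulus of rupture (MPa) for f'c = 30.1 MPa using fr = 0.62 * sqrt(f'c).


fr = 0.62 * sqrt(30.1)
= 3.402 MPa

3.402


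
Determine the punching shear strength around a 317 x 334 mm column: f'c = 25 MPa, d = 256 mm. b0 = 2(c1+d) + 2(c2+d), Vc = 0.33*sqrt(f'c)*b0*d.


b0 = 2*(317 + 256) + 2*(334 + 256) = 2326 mm
Vc = 0.33 * sqrt(25) * 2326 * 256 / 1000
= 982.5 kN

982.5


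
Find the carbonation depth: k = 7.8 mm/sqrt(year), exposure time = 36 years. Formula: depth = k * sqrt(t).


depth = k * sqrt(t)
= 7.8 * sqrt(36)
= 46.8 mm

46.8


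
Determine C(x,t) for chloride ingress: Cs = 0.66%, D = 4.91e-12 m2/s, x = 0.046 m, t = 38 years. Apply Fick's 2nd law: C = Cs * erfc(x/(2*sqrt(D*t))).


t_seconds = 38 * 365.25 * 24 * 3600 = 1199188800.0 s
arg = 0.046 / (2 * sqrt(4.91e-12 * 1199188800.0))
= 0.2997
erfc(0.2997) = 0.6716
C = 0.66 * 0.6716 = 0.4433%

0.4433


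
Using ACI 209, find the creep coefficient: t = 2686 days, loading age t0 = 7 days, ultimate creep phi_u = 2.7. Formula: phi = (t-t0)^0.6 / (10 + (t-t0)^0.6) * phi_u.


dt = 2686 - 7 = 2679
phi = 2679^0.6 / (10 + 2679^0.6) * 2.7
= 2.482

2.482


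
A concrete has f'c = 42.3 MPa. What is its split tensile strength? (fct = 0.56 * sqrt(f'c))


fct = 0.56 * sqrt(42.3)
= 0.56 * 6.504
= 3.642 MPa

3.642


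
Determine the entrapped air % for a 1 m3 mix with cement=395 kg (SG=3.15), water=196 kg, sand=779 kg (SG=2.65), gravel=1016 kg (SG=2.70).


Vol cement = 395 / (3.15 * 1000) = 0.125397 m3
Vol water = 196 / 1000 = 0.196 m3
Vol sand = 779 / (2.65 * 1000) = 0.293962 m3
Vol gravel = 1016 / (2.70 * 1000) = 0.376296 m3
Total solid + water volume = 0.991655 m3
Air = (1 - 0.991655) * 100 = 0.83%

0.83


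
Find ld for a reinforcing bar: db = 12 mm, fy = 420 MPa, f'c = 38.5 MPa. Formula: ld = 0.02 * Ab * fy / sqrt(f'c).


Ab = pi * 12^2 / 4 = 113.097 mm2
ld = 0.02 * 113.097 * 420 / sqrt(38.5)
= 153.1 mm

153.1


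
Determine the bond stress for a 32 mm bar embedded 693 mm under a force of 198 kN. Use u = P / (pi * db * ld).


u = P / (pi * db * ld)
= 198 * 1000 / (pi * 32 * 693)
= 2.842 MPa

2.842


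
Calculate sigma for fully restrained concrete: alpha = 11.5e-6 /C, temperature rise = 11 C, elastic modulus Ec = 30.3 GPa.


sigma = alpha * dT * Ec
= 11.5e-6 * 11 * 30.3 * 1000
= 3.833 MPa

3.833


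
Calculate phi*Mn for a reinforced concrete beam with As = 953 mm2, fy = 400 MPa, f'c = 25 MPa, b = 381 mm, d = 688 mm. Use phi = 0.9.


a = As * fy / (0.85 * f'c * b)
= 953 * 400 / (0.85 * 25 * 381)
= 47.0835 mm
Mn = As * fy * (d - a/2) / 10^6
= 253.2915 kN-m
phi*Mn = 0.9 * 253.2915 = 227.96 kN-m

227.96


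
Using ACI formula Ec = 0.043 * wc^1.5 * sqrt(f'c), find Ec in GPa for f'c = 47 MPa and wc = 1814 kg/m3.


Ec = 0.043 * 1814^1.5 * sqrt(47) / 1000
= 22.78 GPa

22.78


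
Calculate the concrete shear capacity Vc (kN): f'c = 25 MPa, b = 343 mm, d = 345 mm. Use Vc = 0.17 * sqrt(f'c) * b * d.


Vc = 0.17 * sqrt(25) * 343 * 345 / 1000
= 100.58 kN

100.58


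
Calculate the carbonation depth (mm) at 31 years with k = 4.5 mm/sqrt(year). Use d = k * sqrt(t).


depth = k * sqrt(t)
= 4.5 * sqrt(31)
= 25.05 mm

25.05


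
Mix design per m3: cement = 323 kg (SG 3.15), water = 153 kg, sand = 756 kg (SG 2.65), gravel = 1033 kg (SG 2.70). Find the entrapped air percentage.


Vol cement = 323 / (3.15 * 1000) = 0.10254 m3
Vol water = 153 / 1000 = 0.153 m3
Vol sand = 756 / (2.65 * 1000) = 0.285283 m3
Vol gravel = 1033 / (2.70 * 1000) = 0.382593 m3
Total solid + water volume = 0.923415 m3
Air = (1 - 0.923415) * 100 = 7.66%

7.66


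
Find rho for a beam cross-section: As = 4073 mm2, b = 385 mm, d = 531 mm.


rho = As / (b * d)
= 4073 / (385 * 531)
= 0.0199

0.0199


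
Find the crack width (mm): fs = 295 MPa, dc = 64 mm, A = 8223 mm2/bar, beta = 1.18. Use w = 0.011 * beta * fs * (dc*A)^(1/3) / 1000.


w = 0.011 * beta * fs * (dc * A)^(1/3) / 1000
= 0.011 * 1.18 * 295 * (64 * 8223)^(1/3) / 1000
= 0.309 mm

0.309


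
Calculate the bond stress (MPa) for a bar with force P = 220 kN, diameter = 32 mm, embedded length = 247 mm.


u = P / (pi * db * ld)
= 220 * 1000 / (pi * 32 * 247)
= 8.86 MPa

8.86


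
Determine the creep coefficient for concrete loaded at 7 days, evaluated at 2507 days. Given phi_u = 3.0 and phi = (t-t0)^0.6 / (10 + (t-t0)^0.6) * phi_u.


dt = 2507 - 7 = 2500
phi = 2500^0.6 / (10 + 2500^0.6) * 3.0
= 2.749

2.749


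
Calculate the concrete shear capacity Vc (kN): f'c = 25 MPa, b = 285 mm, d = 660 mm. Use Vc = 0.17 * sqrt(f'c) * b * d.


Vc = 0.17 * sqrt(25) * 285 * 660 / 1000
= 159.89 kN

159.89


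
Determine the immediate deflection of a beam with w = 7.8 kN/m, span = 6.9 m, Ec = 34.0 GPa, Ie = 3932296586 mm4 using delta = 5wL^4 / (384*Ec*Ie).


Convert: L = 6.9 m = 6900 mm, Ec = 34.0 GPa = 34000 MPa
delta = 5 * 7.8 * 6900^4 / (384 * 34000 * 3932296586)
= 1.72 mm

1.72


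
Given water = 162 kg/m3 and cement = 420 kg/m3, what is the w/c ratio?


w/c = water / cement
w/c = 162 / 420 = 0.386

0.386


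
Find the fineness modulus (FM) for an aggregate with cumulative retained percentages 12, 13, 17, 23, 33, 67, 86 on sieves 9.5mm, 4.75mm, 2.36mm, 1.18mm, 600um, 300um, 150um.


FM = sum(cumulative % retained) / 100
= 251 / 100
= 2.51

2.51


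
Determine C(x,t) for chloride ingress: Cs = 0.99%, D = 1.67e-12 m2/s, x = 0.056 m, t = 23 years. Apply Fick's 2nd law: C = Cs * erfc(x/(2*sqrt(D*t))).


t_seconds = 23 * 365.25 * 24 * 3600 = 725824800.0 s
arg = 0.056 / (2 * sqrt(1.67e-12 * 725824800.0))
= 0.8042
erfc(0.8042) = 0.2554
C = 0.99 * 0.2554 = 0.2528%

0.2528


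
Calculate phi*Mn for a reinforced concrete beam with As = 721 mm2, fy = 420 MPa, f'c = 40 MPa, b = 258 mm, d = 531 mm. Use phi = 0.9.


a = As * fy / (0.85 * f'c * b)
= 721 * 420 / (0.85 * 40 * 258)
= 34.5212 mm
Mn = As * fy * (d - a/2) / 10^6
= 155.5706 kN-m
phi*Mn = 0.9 * 155.5706 = 140.01 kN-m

140.01


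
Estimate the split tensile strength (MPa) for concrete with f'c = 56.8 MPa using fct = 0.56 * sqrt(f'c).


fct = 0.56 * sqrt(56.8)
= 0.56 * 7.537
= 4.22 MPa

4.22


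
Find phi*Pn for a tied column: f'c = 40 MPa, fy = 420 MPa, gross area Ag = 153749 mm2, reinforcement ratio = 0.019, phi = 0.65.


Ast = rho * Ag = 0.019 * 153749 = 2921.231 mm2
phi*Pn = 0.65 * 0.80 * (0.85 * 40 * (153749 - 2921.231) + 420 * 2921.231) / 1000
= 3304.63 kN

3304.63


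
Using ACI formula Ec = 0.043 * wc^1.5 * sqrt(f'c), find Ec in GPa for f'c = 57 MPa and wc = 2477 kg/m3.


Ec = 0.043 * 2477^1.5 * sqrt(57) / 1000
= 40.02 GPa

40.02


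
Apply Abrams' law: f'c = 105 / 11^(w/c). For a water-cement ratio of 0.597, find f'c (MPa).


f'c = 105 / 11^0.597
= 105 / 4.185
= 25.09 MPa

25.09


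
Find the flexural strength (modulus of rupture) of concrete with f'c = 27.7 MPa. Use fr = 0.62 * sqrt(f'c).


fr = 0.62 * sqrt(27.7)
= 3.263 MPa

3.263


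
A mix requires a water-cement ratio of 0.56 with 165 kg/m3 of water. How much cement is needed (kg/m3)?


Cement = water / (w/c)
= 165 / 0.56
= 294.6 kg/m3

294.6


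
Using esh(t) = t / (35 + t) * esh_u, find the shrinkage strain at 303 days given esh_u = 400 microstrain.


esh(303) = 303 / (35 + 303) * 400
= 303 / 338 * 400
= 358.6 microstrain

358.6


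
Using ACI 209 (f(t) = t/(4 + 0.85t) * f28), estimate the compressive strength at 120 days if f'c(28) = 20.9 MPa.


f(120) = 120 / (4 + 0.85 * 120) * 20.9
= 120 / 106.0 * 20.9
= 23.66 MPa

23.66


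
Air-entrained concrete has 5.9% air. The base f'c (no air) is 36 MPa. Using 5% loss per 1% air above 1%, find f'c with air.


Strength loss = (5.9 - 1) * 5 = 24.5%
f'c = 36 * (1 - 24.5/100)
= 27.18 MPa

27.18


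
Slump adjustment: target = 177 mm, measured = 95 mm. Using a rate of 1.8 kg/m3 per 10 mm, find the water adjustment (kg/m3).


Difference = 177 - 95 = 82 mm
Water adjustment = 82 * 1.8 / 10 = 14.8 kg/m3

14.8


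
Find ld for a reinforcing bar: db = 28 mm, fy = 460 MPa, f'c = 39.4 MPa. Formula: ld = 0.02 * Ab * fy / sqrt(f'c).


Ab = pi * 28^2 / 4 = 615.752 mm2
ld = 0.02 * 615.752 * 460 / sqrt(39.4)
= 902.5 mm

902.5


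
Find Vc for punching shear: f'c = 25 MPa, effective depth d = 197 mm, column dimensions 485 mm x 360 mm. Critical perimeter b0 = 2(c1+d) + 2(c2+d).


b0 = 2*(485 + 197) + 2*(360 + 197) = 2478 mm
Vc = 0.33 * sqrt(25) * 2478 * 197 / 1000
= 805.47 kN

805.47


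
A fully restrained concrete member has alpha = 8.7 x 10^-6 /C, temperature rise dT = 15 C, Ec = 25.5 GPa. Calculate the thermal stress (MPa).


sigma = alpha * dT * Ec
= 8.7e-6 * 15 * 25.5 * 1000
= 3.328 MPa

3.328


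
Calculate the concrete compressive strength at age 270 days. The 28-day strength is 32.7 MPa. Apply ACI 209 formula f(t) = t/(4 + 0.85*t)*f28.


f(270) = 270 / (4 + 0.85 * 270) * 32.7
= 270 / 233.5 * 32.7
= 37.81 MPa

37.81


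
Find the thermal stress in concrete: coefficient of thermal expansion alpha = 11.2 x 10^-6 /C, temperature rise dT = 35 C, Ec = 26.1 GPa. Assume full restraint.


sigma = alpha * dT * Ec
= 11.2e-6 * 35 * 26.1 * 1000
= 10.231 MPa

10.231


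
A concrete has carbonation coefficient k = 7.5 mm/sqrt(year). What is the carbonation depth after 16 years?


depth = k * sqrt(t)
= 7.5 * sqrt(16)
= 30.0 mm

30.0


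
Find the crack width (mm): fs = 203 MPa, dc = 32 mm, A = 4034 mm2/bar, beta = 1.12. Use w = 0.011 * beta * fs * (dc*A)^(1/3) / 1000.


w = 0.011 * beta * fs * (dc * A)^(1/3) / 1000
= 0.011 * 1.12 * 203 * (32 * 4034)^(1/3) / 1000
= 0.126 mm

0.126


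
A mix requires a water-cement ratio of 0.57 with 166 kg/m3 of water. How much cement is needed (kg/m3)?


Cement = water / (w/c)
= 166 / 0.57
= 291.2 kg/m3

291.2


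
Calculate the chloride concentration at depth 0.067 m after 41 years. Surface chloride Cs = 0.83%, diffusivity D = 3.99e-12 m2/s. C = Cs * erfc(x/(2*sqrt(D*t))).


t_seconds = 41 * 365.25 * 24 * 3600 = 1293861600.0 s
arg = 0.067 / (2 * sqrt(3.99e-12 * 1293861600.0))
= 0.4662
erfc(0.4662) = 0.5097
C = 0.83 * 0.5097 = 0.423%

0.423


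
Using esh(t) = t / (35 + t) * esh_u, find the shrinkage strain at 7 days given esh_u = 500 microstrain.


esh(7) = 7 / (35 + 7) * 500
= 7 / 42 * 500
= 83.3 microstrain

83.3


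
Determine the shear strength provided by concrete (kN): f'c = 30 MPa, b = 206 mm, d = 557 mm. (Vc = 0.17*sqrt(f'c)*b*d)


Vc = 0.17 * sqrt(30) * 206 * 557 / 1000
= 106.84 kN

106.84


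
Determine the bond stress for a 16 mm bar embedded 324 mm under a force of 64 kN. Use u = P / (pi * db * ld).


u = P / (pi * db * ld)
= 64 * 1000 / (pi * 16 * 324)
= 3.93 MPa

3.93


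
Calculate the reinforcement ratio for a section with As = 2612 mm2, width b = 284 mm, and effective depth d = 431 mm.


rho = As / (b * d)
= 2612 / (284 * 431)
= 0.0213

0.0213


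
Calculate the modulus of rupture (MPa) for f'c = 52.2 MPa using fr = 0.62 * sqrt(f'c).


fr = 0.62 * sqrt(52.2)
= 4.479 MPa

4.479


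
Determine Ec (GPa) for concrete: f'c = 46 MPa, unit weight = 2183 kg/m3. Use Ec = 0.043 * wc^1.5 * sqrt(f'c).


Ec = 0.043 * 2183^1.5 * sqrt(46) / 1000
= 29.75 GPa

29.75


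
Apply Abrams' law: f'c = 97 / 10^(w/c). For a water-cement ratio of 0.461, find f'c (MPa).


f'c = 97 / 10^0.461
= 97 / 2.891
= 33.56 MPa

33.56


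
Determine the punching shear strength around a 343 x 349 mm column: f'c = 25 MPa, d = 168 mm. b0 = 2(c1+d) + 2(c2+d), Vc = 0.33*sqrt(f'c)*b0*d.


b0 = 2*(343 + 168) + 2*(349 + 168) = 2056 mm
Vc = 0.33 * sqrt(25) * 2056 * 168 / 1000
= 569.92 kN

569.92


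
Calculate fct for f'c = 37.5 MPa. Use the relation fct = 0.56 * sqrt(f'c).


fct = 0.56 * sqrt(37.5)
= 0.56 * 6.124
= 3.429 MPa

3.429


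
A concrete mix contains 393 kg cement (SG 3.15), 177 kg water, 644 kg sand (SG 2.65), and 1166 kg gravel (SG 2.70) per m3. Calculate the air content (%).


Vol cement = 393 / (3.15 * 1000) = 0.124762 m3
Vol water = 177 / 1000 = 0.177 m3
Vol sand = 644 / (2.65 * 1000) = 0.243019 m3
Vol gravel = 1166 / (2.70 * 1000) = 0.431852 m3
Total solid + water volume = 0.976633 m3
Air = (1 - 0.976633) * 100 = 2.34%

2.34


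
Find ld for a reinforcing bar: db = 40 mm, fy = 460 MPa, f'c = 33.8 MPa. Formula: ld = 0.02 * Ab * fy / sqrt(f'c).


Ab = pi * 40^2 / 4 = 1256.637 mm2
ld = 0.02 * 1256.637 * 460 / sqrt(33.8)
= 1988.6 mm

1988.6


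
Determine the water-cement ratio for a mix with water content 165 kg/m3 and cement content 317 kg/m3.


w/c = water / cement
w/c = 165 / 317 = 0.521

0.521


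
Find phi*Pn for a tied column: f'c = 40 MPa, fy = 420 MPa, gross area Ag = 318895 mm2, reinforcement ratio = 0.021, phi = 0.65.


Ast = rho * Ag = 0.021 * 318895 = 6696.795 mm2
phi*Pn = 0.65 * 0.80 * (0.85 * 40 * (318895 - 6696.795) + 420 * 6696.795) / 1000
= 6982.24 kN

6982.24


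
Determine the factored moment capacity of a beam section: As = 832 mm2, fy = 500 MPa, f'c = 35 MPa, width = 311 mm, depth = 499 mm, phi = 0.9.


a = As * fy / (0.85 * f'c * b)
= 832 * 500 / (0.85 * 35 * 311)
= 44.962 mm
Mn = As * fy * (d - a/2) / 10^6
= 198.2319 kN-m
phi*Mn = 0.9 * 198.2319 = 178.41 kN-m

178.41


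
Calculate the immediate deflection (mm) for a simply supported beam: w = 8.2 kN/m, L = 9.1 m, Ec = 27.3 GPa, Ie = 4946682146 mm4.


Convert: L = 9.1 m = 9100 mm, Ec = 27.3 GPa = 27300 MPa
delta = 5 * 8.2 * 9100^4 / (384 * 27300 * 4946682146)
= 5.42 mm

5.42


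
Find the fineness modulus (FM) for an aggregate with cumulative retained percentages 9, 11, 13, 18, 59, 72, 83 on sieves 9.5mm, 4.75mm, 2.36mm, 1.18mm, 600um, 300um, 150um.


FM = sum(cumulative % retained) / 100
= 265 / 100
= 2.65

2.65


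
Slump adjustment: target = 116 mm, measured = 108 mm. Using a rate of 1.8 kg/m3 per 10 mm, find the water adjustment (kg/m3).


Difference = 116 - 108 = 8 mm
Water adjustment = 8 * 1.8 / 10 = 1.4 kg/m3

1.4


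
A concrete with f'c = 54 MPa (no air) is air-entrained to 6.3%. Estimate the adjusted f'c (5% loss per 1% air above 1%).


Strength loss = (6.3 - 1) * 5 = 26.5%
f'c = 54 * (1 - 26.5/100)
= 39.69 MPa

39.69


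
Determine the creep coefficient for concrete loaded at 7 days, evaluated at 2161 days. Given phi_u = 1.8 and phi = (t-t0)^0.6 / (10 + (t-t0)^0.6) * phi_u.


dt = 2161 - 7 = 2154
phi = 2154^0.6 / (10 + 2154^0.6) * 1.8
= 1.636

1.636


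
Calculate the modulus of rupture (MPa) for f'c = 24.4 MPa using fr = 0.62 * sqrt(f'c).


fr = 0.62 * sqrt(24.4)
= 3.063 MPa

3.063


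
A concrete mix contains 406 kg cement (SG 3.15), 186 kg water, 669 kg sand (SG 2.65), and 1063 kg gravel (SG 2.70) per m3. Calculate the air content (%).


Vol cement = 406 / (3.15 * 1000) = 0.128889 m3
Vol water = 186 / 1000 = 0.186 m3
Vol sand = 669 / (2.65 * 1000) = 0.252453 m3
Vol gravel = 1063 / (2.70 * 1000) = 0.393704 m3
Total solid + water volume = 0.961045 m3
Air = (1 - 0.961045) * 100 = 3.9%

3.9


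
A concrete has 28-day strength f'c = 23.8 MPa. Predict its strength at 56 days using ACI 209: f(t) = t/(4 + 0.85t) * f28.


f(56) = 56 / (4 + 0.85 * 56) * 23.8
= 56 / 51.6 * 23.8
= 25.83 MPa

25.83


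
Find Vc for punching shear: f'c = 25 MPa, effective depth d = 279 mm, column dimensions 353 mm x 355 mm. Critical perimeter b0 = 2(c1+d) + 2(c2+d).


b0 = 2*(353 + 279) + 2*(355 + 279) = 2532 mm
Vc = 0.33 * sqrt(25) * 2532 * 279 / 1000
= 1165.61 kN

1165.61


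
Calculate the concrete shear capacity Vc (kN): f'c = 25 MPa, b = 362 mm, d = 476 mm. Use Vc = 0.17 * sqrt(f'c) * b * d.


Vc = 0.17 * sqrt(25) * 362 * 476 / 1000
= 146.47 kN

146.47


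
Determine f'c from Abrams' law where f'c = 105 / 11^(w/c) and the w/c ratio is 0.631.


f'c = 105 / 11^0.631
= 105 / 4.541
= 23.12 MPa

23.12


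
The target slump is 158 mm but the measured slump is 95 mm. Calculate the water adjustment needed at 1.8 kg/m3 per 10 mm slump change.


Difference = 158 - 95 = 63 mm
Water adjustment = 63 * 1.8 / 10 = 11.3 kg/m3

11.3


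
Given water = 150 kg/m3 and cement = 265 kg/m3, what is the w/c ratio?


w/c = water / cement
w/c = 150 / 265 = 0.566

0.566


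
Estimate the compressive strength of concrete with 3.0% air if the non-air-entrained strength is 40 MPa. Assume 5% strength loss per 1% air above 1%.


Strength loss = (3.0 - 1) * 5 = 10.0%
f'c = 40 * (1 - 10.0/100)
= 36.0 MPa

36.0


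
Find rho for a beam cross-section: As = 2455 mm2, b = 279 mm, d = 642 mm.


rho = As / (b * d)
= 2455 / (279 * 642)
= 0.0137

0.0137


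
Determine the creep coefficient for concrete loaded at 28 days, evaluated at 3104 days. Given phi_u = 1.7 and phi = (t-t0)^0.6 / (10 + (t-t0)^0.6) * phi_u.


dt = 3104 - 28 = 3076
phi = 3076^0.6 / (10 + 3076^0.6) * 1.7
= 1.573

1.573


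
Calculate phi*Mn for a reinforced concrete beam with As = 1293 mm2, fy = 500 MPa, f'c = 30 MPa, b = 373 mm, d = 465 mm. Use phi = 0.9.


a = As * fy / (0.85 * f'c * b)
= 1293 * 500 / (0.85 * 30 * 373)
= 67.9704 mm
Mn = As * fy * (d - a/2) / 10^6
= 278.6511 kN-m
phi*Mn = 0.9 * 278.6511 = 250.79 kN-m

250.79


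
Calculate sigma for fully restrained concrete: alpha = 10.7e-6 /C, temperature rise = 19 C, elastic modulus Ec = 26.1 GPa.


sigma = alpha * dT * Ec
= 10.7e-6 * 19 * 26.1 * 1000
= 5.306 MPa

5.306


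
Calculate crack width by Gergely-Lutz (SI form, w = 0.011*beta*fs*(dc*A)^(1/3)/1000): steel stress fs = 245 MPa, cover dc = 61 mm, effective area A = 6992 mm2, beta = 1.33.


w = 0.011 * beta * fs * (dc * A)^(1/3) / 1000
= 0.011 * 1.33 * 245 * (61 * 6992)^(1/3) / 1000
= 0.27 mm

0.27


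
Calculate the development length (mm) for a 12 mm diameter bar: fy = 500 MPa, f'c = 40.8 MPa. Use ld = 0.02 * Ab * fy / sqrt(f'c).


Ab = pi * 12^2 / 4 = 113.097 mm2
ld = 0.02 * 113.097 * 500 / sqrt(40.8)
= 177.1 mm

177.1


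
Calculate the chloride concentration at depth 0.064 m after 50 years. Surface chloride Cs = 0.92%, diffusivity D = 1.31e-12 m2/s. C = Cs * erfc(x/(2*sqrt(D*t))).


t_seconds = 50 * 365.25 * 24 * 3600 = 1577880000.0 s
arg = 0.064 / (2 * sqrt(1.31e-12 * 1577880000.0))
= 0.7038
erfc(0.7038) = 0.3195
C = 0.92 * 0.3195 = 0.294%

0.294


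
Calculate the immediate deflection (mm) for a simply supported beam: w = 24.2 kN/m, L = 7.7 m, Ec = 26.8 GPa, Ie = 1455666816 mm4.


Convert: L = 7.7 m = 7700 mm, Ec = 26.8 GPa = 26800 MPa
delta = 5 * 24.2 * 7700^4 / (384 * 26800 * 1455666816)
= 28.39 mm

28.39


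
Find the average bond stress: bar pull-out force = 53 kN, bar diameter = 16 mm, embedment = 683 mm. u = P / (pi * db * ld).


u = P / (pi * db * ld)
= 53 * 1000 / (pi * 16 * 683)
= 1.544 MPa

1.544


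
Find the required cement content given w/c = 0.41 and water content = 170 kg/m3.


Cement = water / (w/c)
= 170 / 0.41
= 414.6 kg/m3

414.6


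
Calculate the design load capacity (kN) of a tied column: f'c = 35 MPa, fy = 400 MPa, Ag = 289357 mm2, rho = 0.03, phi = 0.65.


Ast = rho * Ag = 0.03 * 289357 = 8680.71 mm2
phi*Pn = 0.65 * 0.80 * (0.85 * 35 * (289357 - 8680.71) + 400 * 8680.71) / 1000
= 6147.65 kN

6147.65


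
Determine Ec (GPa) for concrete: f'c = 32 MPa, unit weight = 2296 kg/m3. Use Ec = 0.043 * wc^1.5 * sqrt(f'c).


Ec = 0.043 * 2296^1.5 * sqrt(32) / 1000
= 26.76 GPa

26.76


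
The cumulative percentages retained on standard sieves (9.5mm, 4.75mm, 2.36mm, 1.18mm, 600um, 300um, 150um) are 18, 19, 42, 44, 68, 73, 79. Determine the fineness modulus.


FM = sum(cumulative % retained) / 100
= 343 / 100
= 3.43

3.43


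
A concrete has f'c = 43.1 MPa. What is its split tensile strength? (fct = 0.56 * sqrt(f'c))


fct = 0.56 * sqrt(43.1)
= 0.56 * 6.565
= 3.676 MPa

3.676


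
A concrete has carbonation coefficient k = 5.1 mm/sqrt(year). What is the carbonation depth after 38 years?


depth = k * sqrt(t)
= 5.1 * sqrt(38)
= 31.44 mm

31.44
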